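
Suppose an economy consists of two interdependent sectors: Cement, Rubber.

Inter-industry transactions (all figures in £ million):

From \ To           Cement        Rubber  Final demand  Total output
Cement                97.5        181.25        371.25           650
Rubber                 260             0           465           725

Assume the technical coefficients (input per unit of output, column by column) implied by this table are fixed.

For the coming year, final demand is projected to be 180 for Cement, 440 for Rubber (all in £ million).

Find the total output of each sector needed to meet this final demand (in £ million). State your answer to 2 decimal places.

Technical coefficients a_ij = z_ij / X_j:
  a_CC = 97.5/650 = 0.15, a_RC = 260/650 = 0.40
  a_CR = 181.25/725 = 0.25, a_RR = 0/725 = 0.00
I − A =
  [   0.85    -0.25]
  [  -0.40     1.00]
det(I−A) = (0.85)(1.00) − (-0.25)(-0.40) = 0.7500
adj(I−A) = [[1.00, 0.25], [0.40, 0.85]]
(I − A)⁻¹ = adj(I−A) / det(I−A) ≈
  [   1.3333     0.3333]
  [   0.5333     1.1333]
x = (I − A)⁻¹ d = adj(I−A)·d / det(I−A), with det(I−A) = 0.7500:
  x_C = (1.00·180 + 0.25·440) / 0.7500 = 290.00 / 0.7500 ≈ 386.67
  x_R = (0.40·180 + 0.85·440) / 0.7500 = 446.00 / 0.7500 ≈ 594.67

x_C = 386.67, x_R = 594.67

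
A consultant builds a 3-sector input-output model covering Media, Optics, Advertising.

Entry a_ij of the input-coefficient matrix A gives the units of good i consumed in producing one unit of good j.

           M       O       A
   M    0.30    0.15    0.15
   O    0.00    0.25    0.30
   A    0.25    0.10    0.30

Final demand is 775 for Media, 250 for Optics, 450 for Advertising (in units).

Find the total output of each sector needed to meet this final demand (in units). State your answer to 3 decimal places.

x_M = 1577.534, x_O = 865.283, x_A = 1329.874

I − A =
  [   0.70    -0.15    -0.15]
  [   0.00     0.75    -0.30]
  [  -0.25    -0.10     0.70]
Cofactors of I−A, C_ij = (−1)^(i+j)·(minor ij) (rows/columns in the sector order above):
  C_11 = (0.75)(0.70) − (-0.30)(-0.10) = 0.4950
  C_12 = −[(0.00)(0.70) − (-0.30)(-0.25)] = 0.0750
  C_13 = (0.00)(-0.10) − (0.75)(-0.25) = 0.1875
  C_21 = −[(-0.15)(0.70) − (-0.15)(-0.10)] = 0.1200
  C_22 = (0.70)(0.70) − (-0.15)(-0.25) = 0.4525
  C_23 = −[(0.70)(-0.10) − (-0.15)(-0.25)] = 0.1075
  C_31 = (-0.15)(-0.30) − (-0.15)(0.75) = 0.1575
  C_32 = −[(0.70)(-0.30) − (-0.15)(0.00)] = 0.2100
  C_33 = (0.70)(0.75) − (-0.15)(0.00) = 0.5250
det(I−A) = Σ_j (I−A)_1j·C_1j = (0.70)(0.4950) + (-0.15)(0.0750) + (-0.15)(0.1875) = 0.307125
adj(I−A) = Cᵀ =
  [ 0.4950   0.1200   0.1575]
  [ 0.0750   0.4525   0.2100]
  [ 0.1875   0.1075   0.5250]
(I − A)⁻¹ = adj(I−A) / det(I−A) ≈
  [   1.6117     0.3907     0.5128]
  [   0.2442     1.4733     0.6838]
  [   0.6105     0.3500     1.7094]
x = (I − A)⁻¹ d = adj(I−A)·d / det(I−A), with det(I−A) = 0.307125:
  x_M = (0.4950·775 + 0.1200·250 + 0.1575·450) / 0.307125 = 484.50 / 0.307125 ≈ 1577.534
  x_O = (0.0750·775 + 0.4525·250 + 0.2100·450) / 0.307125 = 265.75 / 0.307125 ≈ 865.283
  x_A = (0.1875·775 + 0.1075·250 + 0.5250·450) / 0.307125 = 408.4375 / 0.307125 ≈ 1329.874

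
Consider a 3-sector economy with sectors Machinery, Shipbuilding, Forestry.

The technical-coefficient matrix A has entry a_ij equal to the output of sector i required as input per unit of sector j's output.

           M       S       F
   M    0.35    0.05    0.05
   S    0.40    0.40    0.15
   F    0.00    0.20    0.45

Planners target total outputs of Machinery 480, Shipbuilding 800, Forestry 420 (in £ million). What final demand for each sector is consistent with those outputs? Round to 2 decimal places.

d_M = 251.00, d_S = 225.00, d_F = 71.00

I − A =
  [   0.65    -0.05    -0.05]
  [  -0.40     0.60    -0.15]
  [   0.00    -0.20     0.55]
d = (I − A) x:
  d_M = (+0.65)·480 + (-0.05)·800 + (-0.05)·420 = 251.00
  d_S = (-0.40)·480 + (+0.60)·800 + (-0.15)·420 = 225.00
  d_F = (+0.00)·480 + (-0.20)·800 + (+0.55)·420 = 71.00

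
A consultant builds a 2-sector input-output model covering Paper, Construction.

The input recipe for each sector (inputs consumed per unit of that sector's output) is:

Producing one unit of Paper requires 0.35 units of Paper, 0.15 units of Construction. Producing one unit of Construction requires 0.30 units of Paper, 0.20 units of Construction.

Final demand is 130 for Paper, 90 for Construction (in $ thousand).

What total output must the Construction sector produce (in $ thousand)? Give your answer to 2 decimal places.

I − A =
  [   0.65    -0.30]
  [  -0.15     0.80]
det(I−A) = (0.65)(0.80) − (-0.30)(-0.15) = 0.4750
adj(I−A) = [[0.80, 0.30], [0.15, 0.65]]
(I − A)⁻¹ = adj(I−A) / det(I−A) ≈
  [   1.6842     0.6316]
  [   0.3158     1.3684]
x = (I − A)⁻¹ d = adj(I−A)·d / det(I−A), with det(I−A) = 0.4750:
  x_P = (0.80·130 + 0.30·90) / 0.4750 = 131.00 / 0.4750 ≈ 275.79
  x_C = (0.15·130 + 0.65·90) / 0.4750 = 78.00 / 0.4750 ≈ 164.21

x_C = 164.21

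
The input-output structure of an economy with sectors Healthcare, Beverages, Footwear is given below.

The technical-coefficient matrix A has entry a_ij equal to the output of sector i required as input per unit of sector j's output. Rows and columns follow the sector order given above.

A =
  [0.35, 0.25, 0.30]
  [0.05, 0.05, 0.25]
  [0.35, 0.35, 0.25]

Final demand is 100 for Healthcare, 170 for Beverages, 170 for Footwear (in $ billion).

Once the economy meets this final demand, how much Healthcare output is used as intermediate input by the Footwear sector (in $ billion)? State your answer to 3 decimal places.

z_13 = 212.667

I − A =
  [   0.65    -0.25    -0.30]
  [  -0.05     0.95    -0.25]
  [  -0.35    -0.35     0.75]
Cofactors of I−A, C_ij = (−1)^(i+j)·(minor ij) (rows/columns in the sector order above):
  C_11 = (0.95)(0.75) − (-0.25)(-0.35) = 0.6250
  C_12 = −[(-0.05)(0.75) − (-0.25)(-0.35)] = 0.1250
  C_13 = (-0.05)(-0.35) − (0.95)(-0.35) = 0.3500
  C_21 = −[(-0.25)(0.75) − (-0.30)(-0.35)] = 0.2925
  C_22 = (0.65)(0.75) − (-0.30)(-0.35) = 0.3825
  C_23 = −[(0.65)(-0.35) − (-0.25)(-0.35)] = 0.3150
  C_31 = (-0.25)(-0.25) − (-0.30)(0.95) = 0.3475
  C_32 = −[(0.65)(-0.25) − (-0.30)(-0.05)] = 0.1775
  C_33 = (0.65)(0.95) − (-0.25)(-0.05) = 0.6050
det(I−A) = Σ_j (I−A)_1j·C_1j = (0.65)(0.6250) + (-0.25)(0.1250) + (-0.30)(0.3500) = 0.2700
adj(I−A) = Cᵀ =
  [ 0.6250   0.2925   0.3475]
  [ 0.1250   0.3825   0.1775]
  [ 0.3500   0.3150   0.6050]
(I − A)⁻¹ = adj(I−A) / det(I−A) ≈
  [   2.3148     1.0833     1.2870]
  [   0.4630     1.4167     0.6574]
  [   1.2963     1.1667     2.2407]
First solve x = (I − A)⁻¹ d = adj(I−A)·d / det(I−A); in particular x_3 = (0.3500·100 + 0.3150·170 + 0.6050·170) / 0.2700 = 191.40 / 0.2700 ≈ 708.88889.
Intermediate flow from 1 to 3: z_13 = a_13 · x_3 = 0.30 × 191.40 / 0.2700 = 57.42 / 0.2700 ≈ 212.667.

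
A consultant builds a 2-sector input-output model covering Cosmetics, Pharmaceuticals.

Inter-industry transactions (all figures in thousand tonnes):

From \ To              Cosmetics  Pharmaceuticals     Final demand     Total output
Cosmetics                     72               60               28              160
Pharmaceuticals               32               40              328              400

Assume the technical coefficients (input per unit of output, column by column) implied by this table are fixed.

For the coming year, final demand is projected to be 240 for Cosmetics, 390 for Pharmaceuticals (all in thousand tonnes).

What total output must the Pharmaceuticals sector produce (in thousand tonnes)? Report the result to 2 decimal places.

Technical coefficients a_ij = z_ij / X_j:
  a_11 = 72/160 = 0.45, a_21 = 32/160 = 0.20
  a_12 = 60/400 = 0.15, a_22 = 40/400 = 0.10
I − A =
  [   0.55    -0.15]
  [  -0.20     0.90]
det(I−A) = (0.55)(0.90) − (-0.15)(-0.20) = 0.4650
adj(I−A) = [[0.90, 0.15], [0.20, 0.55]]
(I − A)⁻¹ = adj(I−A) / det(I−A) ≈
  [   1.9355     0.3226]
  [   0.4301     1.1828]
x = (I − A)⁻¹ d = adj(I−A)·d / det(I−A), with det(I−A) = 0.4650:
  x_1 = (0.90·240 + 0.15·390) / 0.4650 = 274.50 / 0.4650 ≈ 590.32
  x_2 = (0.20·240 + 0.55·390) / 0.4650 = 262.50 / 0.4650 ≈ 564.52

x_2 = 564.52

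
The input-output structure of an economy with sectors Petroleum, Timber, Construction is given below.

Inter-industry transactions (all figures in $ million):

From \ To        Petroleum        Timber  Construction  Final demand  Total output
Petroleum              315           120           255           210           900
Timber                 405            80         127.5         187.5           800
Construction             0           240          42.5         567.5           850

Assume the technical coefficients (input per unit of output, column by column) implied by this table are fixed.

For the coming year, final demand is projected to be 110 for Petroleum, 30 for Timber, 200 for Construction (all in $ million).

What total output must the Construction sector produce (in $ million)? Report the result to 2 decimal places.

Technical coefficients a_ij = z_ij / X_j:
  a_11 = 315/900 = 0.35, a_21 = 405/900 = 0.45, a_31 = 0/900 = 0.00
  a_12 = 120/800 = 0.15, a_22 = 80/800 = 0.10, a_32 = 240/800 = 0.30
  a_13 = 255/850 = 0.30, a_23 = 127.5/850 = 0.15, a_33 = 42.5/850 = 0.05
I − A =
  [   0.65    -0.15    -0.30]
  [  -0.45     0.90    -0.15]
  [   0.00    -0.30     0.95]
Cofactors of I−A, C_ij = (−1)^(i+j)·(minor ij) (rows/columns in the sector order above):
  C_11 = (0.90)(0.95) − (-0.15)(-0.30) = 0.8100
  C_12 = −[(-0.45)(0.95) − (-0.15)(0.00)] = 0.4275
  C_13 = (-0.45)(-0.30) − (0.90)(0.00) = 0.1350
  C_21 = −[(-0.15)(0.95) − (-0.30)(-0.30)] = 0.2325
  C_22 = (0.65)(0.95) − (-0.30)(0.00) = 0.6175
  C_23 = −[(0.65)(-0.30) − (-0.15)(0.00)] = 0.1950
  C_31 = (-0.15)(-0.15) − (-0.30)(0.90) = 0.2925
  C_32 = −[(0.65)(-0.15) − (-0.30)(-0.45)] = 0.2325
  C_33 = (0.65)(0.90) − (-0.15)(-0.45) = 0.5175
det(I−A) = Σ_j (I−A)_1j·C_1j = (0.65)(0.8100) + (-0.15)(0.4275) + (-0.30)(0.1350) = 0.421875
adj(I−A) = Cᵀ =
  [ 0.8100   0.2325   0.2925]
  [ 0.4275   0.6175   0.2325]
  [ 0.1350   0.1950   0.5175]
(I − A)⁻¹ = adj(I−A) / det(I−A) ≈
  [   1.9200     0.5511     0.6933]
  [   1.0133     1.4637     0.5511]
  [   0.3200     0.4622     1.2267]
x = (I − A)⁻¹ d = adj(I−A)·d / det(I−A), with det(I−A) = 0.421875:
  x_1 = (0.8100·110 + 0.2325·30 + 0.2925·200) / 0.421875 = 154.575 / 0.421875 = 366.40
  x_2 = (0.4275·110 + 0.6175·30 + 0.2325·200) / 0.421875 = 112.05 / 0.421875 = 265.60
  x_3 = (0.1350·110 + 0.1950·30 + 0.5175·200) / 0.421875 = 124.20 / 0.421875 = 294.40

x_3 = 294.40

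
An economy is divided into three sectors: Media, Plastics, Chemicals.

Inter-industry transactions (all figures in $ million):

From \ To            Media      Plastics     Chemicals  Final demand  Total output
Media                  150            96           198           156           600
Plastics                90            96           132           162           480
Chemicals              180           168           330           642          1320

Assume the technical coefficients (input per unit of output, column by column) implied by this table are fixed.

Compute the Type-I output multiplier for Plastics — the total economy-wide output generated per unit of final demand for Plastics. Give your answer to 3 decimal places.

Technical coefficients a_ij = z_ij / X_j:
  a_MM = 150/600 = 0.25, a_PM = 90/600 = 0.15, a_CM = 180/600 = 0.30
  a_MP = 96/480 = 0.20, a_PP = 96/480 = 0.20, a_CP = 168/480 = 0.35
  a_MC = 198/1320 = 0.15, a_PC = 132/1320 = 0.10, a_CC = 330/1320 = 0.25
I − A =
  [   0.75    -0.20    -0.15]
  [  -0.15     0.80    -0.10]
  [  -0.30    -0.35     0.75]
Cofactors of I−A, C_ij = (−1)^(i+j)·(minor ij) (rows/columns in the sector order above):
  C_11 = (0.80)(0.75) − (-0.10)(-0.35) = 0.5650
  C_12 = −[(-0.15)(0.75) − (-0.10)(-0.30)] = 0.1425
  C_13 = (-0.15)(-0.35) − (0.80)(-0.30) = 0.2925
  C_21 = −[(-0.20)(0.75) − (-0.15)(-0.35)] = 0.2025
  C_22 = (0.75)(0.75) − (-0.15)(-0.30) = 0.5175
  C_23 = −[(0.75)(-0.35) − (-0.20)(-0.30)] = 0.3225
  C_31 = (-0.20)(-0.10) − (-0.15)(0.80) = 0.1400
  C_32 = −[(0.75)(-0.10) − (-0.15)(-0.15)] = 0.0975
  C_33 = (0.75)(0.80) − (-0.20)(-0.15) = 0.5700
det(I−A) = Σ_j (I−A)_1j·C_1j = (0.75)(0.5650) + (-0.20)(0.1425) + (-0.15)(0.2925) = 0.351375
adj(I−A) = Cᵀ =
  [ 0.5650   0.2025   0.1400]
  [ 0.1425   0.5175   0.0975]
  [ 0.2925   0.3225   0.5700]
(I − A)⁻¹ = adj(I−A) / det(I−A) ≈
  [   1.6080     0.5763     0.3984]
  [   0.4055     1.4728     0.2775]
  [   0.8324     0.9178     1.6222]
The output multiplier for sector j is the column-j sum of the Leontief inverse (I − A)⁻¹ = adj(I−A) / det(I−A).
Column P of adj(I−A): (0.2025, 0.5175, 0.3225); det(I−A) = 0.351375.
m_P = (0.2025 + 0.5175 + 0.3225) / 0.351375 = 1.0425 / 0.351375 ≈ 2.967.

m_P = 2.967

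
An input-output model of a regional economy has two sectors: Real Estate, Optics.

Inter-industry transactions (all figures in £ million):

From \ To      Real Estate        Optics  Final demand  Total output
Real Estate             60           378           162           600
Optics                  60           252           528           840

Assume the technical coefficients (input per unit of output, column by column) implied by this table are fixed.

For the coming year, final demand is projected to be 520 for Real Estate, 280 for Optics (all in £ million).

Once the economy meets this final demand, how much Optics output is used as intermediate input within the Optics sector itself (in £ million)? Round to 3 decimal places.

Technical coefficients a_ij = z_ij / X_j:
  a_11 = 60/600 = 0.10, a_21 = 60/600 = 0.10
  a_12 = 378/840 = 0.45, a_22 = 252/840 = 0.30
I − A =
  [   0.90    -0.45]
  [  -0.10     0.70]
det(I−A) = (0.90)(0.70) − (-0.45)(-0.10) = 0.5850
adj(I−A) = [[0.70, 0.45], [0.10, 0.90]]
(I − A)⁻¹ = adj(I−A) / det(I−A) ≈
  [   1.1966     0.7692]
  [   0.1709     1.5385]
First solve x = (I − A)⁻¹ d = adj(I−A)·d / det(I−A); in particular x_2 = (0.10·520 + 0.90·280) / 0.5850 = 304.00 / 0.5850 ≈ 519.65812.
Intermediate flow from 2 to 2: z_22 = a_22 · x_2 = 0.30 × 304.00 / 0.5850 = 91.20 / 0.5850 ≈ 155.897.

z_22 = 155.897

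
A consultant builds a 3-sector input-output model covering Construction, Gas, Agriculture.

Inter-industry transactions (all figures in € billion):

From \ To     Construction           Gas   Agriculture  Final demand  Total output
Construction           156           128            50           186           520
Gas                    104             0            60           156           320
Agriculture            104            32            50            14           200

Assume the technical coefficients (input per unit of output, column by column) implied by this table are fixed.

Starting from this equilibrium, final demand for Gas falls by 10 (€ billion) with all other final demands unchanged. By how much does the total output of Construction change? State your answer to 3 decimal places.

Δx_C = -8.904

Technical coefficients a_ij = z_ij / X_j:
  a_CC = 156/520 = 0.30, a_GC = 104/520 = 0.20, a_AC = 104/520 = 0.20
  a_CG = 128/320 = 0.40, a_GG = 0/320 = 0.00, a_AG = 32/320 = 0.10
  a_CA = 50/200 = 0.25, a_GA = 60/200 = 0.30, a_AA = 50/200 = 0.25
I − A =
  [   0.70    -0.40    -0.25]
  [  -0.20     1.00    -0.30]
  [  -0.20    -0.10     0.75]
Cofactors of I−A, C_ij = (−1)^(i+j)·(minor ij) (rows/columns in the sector order above):
  C_11 = (1.00)(0.75) − (-0.30)(-0.10) = 0.7200
  C_12 = −[(-0.20)(0.75) − (-0.30)(-0.20)] = 0.2100
  C_13 = (-0.20)(-0.10) − (1.00)(-0.20) = 0.2200
  C_21 = −[(-0.40)(0.75) − (-0.25)(-0.10)] = 0.3250
  C_22 = (0.70)(0.75) − (-0.25)(-0.20) = 0.4750
  C_23 = −[(0.70)(-0.10) − (-0.40)(-0.20)] = 0.1500
  C_31 = (-0.40)(-0.30) − (-0.25)(1.00) = 0.3700
  C_32 = −[(0.70)(-0.30) − (-0.25)(-0.20)] = 0.2600
  C_33 = (0.70)(1.00) − (-0.40)(-0.20) = 0.6200
det(I−A) = Σ_j (I−A)_1j·C_1j = (0.70)(0.7200) + (-0.40)(0.2100) + (-0.25)(0.2200) = 0.3650
adj(I−A) = Cᵀ =
  [ 0.7200   0.3250   0.3700]
  [ 0.2100   0.4750   0.2600]
  [ 0.2200   0.1500   0.6200]
(I − A)⁻¹ = adj(I−A) / det(I−A) ≈
  [   1.9726     0.8904     1.0137]
  [   0.5753     1.3014     0.7123]
  [   0.6027     0.4110     1.6986]
Δx = (I − A)⁻¹ Δd with Δd having -10 in the Gas component and 0 elsewhere.
So Δx_C = L_CG · (-10), where L_CG = adj(I−A)_CG / det(I−A) = 0.3250 / 0.3650.
Δx_C = 0.3250 × (-10) / 0.3650 = -3.25 / 0.3650 ≈ -8.904.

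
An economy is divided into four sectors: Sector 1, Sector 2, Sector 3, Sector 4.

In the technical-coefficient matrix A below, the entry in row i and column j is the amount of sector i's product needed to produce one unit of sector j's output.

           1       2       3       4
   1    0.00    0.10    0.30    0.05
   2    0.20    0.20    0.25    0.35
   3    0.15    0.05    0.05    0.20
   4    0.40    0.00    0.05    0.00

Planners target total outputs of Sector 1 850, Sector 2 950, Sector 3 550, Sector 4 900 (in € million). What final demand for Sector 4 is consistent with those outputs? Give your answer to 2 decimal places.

I − A =
  [   1.00    -0.10    -0.30    -0.05]
  [  -0.20     0.80    -0.25    -0.35]
  [  -0.15    -0.05     0.95    -0.20]
  [  -0.40     0.00    -0.05     1.00]
d = (I − A) x:
  d_1 = (+1.00)·850 + (-0.10)·950 + (-0.30)·550 + (-0.05)·900 = 545.00
  d_2 = (-0.20)·850 + (+0.80)·950 + (-0.25)·550 + (-0.35)·900 = 137.50
  d_3 = (-0.15)·850 + (-0.05)·950 + (+0.95)·550 + (-0.20)·900 = 167.50
  d_4 = (-0.40)·850 + (+0.00)·950 + (-0.05)·550 + (+1.00)·900 = 532.50

d_4 = 532.50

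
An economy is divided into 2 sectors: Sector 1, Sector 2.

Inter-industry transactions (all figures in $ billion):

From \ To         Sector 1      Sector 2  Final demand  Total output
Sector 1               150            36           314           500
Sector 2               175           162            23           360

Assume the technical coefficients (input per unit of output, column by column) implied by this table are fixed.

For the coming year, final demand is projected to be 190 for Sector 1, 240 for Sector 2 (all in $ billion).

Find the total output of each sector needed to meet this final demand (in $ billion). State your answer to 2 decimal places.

Technical coefficients a_ij = z_ij / X_j:
  a_11 = 150/500 = 0.30, a_21 = 175/500 = 0.35
  a_12 = 36/360 = 0.10, a_22 = 162/360 = 0.45
I − A =
  [   0.70    -0.10]
  [  -0.35     0.55]
det(I−A) = (0.70)(0.55) − (-0.10)(-0.35) = 0.3500
adj(I−A) = [[0.55, 0.10], [0.35, 0.70]]
(I − A)⁻¹ = adj(I−A) / det(I−A) ≈
  [   1.5714     0.2857]
  [   1.0000     2.0000]
x = (I − A)⁻¹ d = adj(I−A)·d / det(I−A), with det(I−A) = 0.3500:
  x_1 = (0.55·190 + 0.10·240) / 0.3500 = 128.50 / 0.3500 ≈ 367.14
  x_2 = (0.35·190 + 0.70·240) / 0.3500 = 234.50 / 0.3500 = 670.00

x_1 = 367.14, x_2 = 670.00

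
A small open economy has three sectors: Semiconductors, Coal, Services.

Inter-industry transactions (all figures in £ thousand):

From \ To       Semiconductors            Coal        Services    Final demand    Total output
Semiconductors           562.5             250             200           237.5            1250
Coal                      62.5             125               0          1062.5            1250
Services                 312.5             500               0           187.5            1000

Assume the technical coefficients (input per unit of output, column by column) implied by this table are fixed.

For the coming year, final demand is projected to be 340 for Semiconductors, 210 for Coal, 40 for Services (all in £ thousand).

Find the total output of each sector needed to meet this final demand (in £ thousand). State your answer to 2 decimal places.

Technical coefficients a_ij = z_ij / X_j:
  a_11 = 562.5/1250 = 0.45, a_21 = 62.5/1250 = 0.05, a_31 = 312.5/1250 = 0.25
  a_12 = 250/1250 = 0.20, a_22 = 125/1250 = 0.10, a_32 = 500/1250 = 0.40
  a_13 = 200/1000 = 0.20, a_23 = 0/1000 = 0.00, a_33 = 0/1000 = 0.00
I − A =
  [   0.55    -0.20    -0.20]
  [  -0.05     0.90     0.00]
  [  -0.25    -0.40     1.00]
Cofactors of I−A, C_ij = (−1)^(i+j)·(minor ij) (rows/columns in the sector order above):
  C_11 = (0.90)(1.00) − (0.00)(-0.40) = 0.9000
  C_12 = −[(-0.05)(1.00) − (0.00)(-0.25)] = 0.0500
  C_13 = (-0.05)(-0.40) − (0.90)(-0.25) = 0.2450
  C_21 = −[(-0.20)(1.00) − (-0.20)(-0.40)] = 0.2800
  C_22 = (0.55)(1.00) − (-0.20)(-0.25) = 0.5000
  C_23 = −[(0.55)(-0.40) − (-0.20)(-0.25)] = 0.2700
  C_31 = (-0.20)(0.00) − (-0.20)(0.90) = 0.1800
  C_32 = −[(0.55)(0.00) − (-0.20)(-0.05)] = 0.0100
  C_33 = (0.55)(0.90) − (-0.20)(-0.05) = 0.4850
det(I−A) = Σ_j (I−A)_1j·C_1j = (0.55)(0.9000) + (-0.20)(0.0500) + (-0.20)(0.2450) = 0.4360
adj(I−A) = Cᵀ =
  [ 0.9000   0.2800   0.1800]
  [ 0.0500   0.5000   0.0100]
  [ 0.2450   0.2700   0.4850]
(I − A)⁻¹ = adj(I−A) / det(I−A) ≈
  [   2.0642     0.6422     0.4128]
  [   0.1147     1.1468     0.0229]
  [   0.5619     0.6193     1.1124]
x = (I − A)⁻¹ d = adj(I−A)·d / det(I−A), with det(I−A) = 0.4360:
  x_1 = (0.9000·340 + 0.2800·210 + 0.1800·40) / 0.4360 = 372.00 / 0.4360 ≈ 853.21
  x_2 = (0.0500·340 + 0.5000·210 + 0.0100·40) / 0.4360 = 122.40 / 0.4360 ≈ 280.73
  x_3 = (0.2450·340 + 0.2700·210 + 0.4850·40) / 0.4360 = 159.40 / 0.4360 ≈ 365.60

x_1 = 853.21, x_2 = 280.73, x_3 = 365.60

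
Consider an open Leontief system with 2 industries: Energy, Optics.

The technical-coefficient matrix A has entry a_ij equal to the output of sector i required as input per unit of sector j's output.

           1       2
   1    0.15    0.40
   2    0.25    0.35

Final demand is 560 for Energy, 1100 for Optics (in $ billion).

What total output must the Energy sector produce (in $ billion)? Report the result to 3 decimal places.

x_1 = 1776.796

I − A =
  [   0.85    -0.40]
  [  -0.25     0.65]
det(I−A) = (0.85)(0.65) − (-0.40)(-0.25) = 0.4525
adj(I−A) = [[0.65, 0.40], [0.25, 0.85]]
(I − A)⁻¹ = adj(I−A) / det(I−A) ≈
  [   1.4365     0.8840]
  [   0.5525     1.8785]
x = (I − A)⁻¹ d = adj(I−A)·d / det(I−A), with det(I−A) = 0.4525:
  x_1 = (0.65·560 + 0.40·1100) / 0.4525 = 804.00 / 0.4525 ≈ 1776.796
  x_2 = (0.25·560 + 0.85·1100) / 0.4525 = 1075.00 / 0.4525 ≈ 2375.691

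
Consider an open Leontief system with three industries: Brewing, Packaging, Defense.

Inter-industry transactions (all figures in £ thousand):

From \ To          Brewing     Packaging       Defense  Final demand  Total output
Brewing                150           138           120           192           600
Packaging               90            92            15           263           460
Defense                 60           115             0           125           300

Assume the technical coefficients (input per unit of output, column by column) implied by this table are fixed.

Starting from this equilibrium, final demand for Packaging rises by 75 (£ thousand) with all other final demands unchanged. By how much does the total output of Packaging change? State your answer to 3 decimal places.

Δx_2 = 107.116

Technical coefficients a_ij = z_ij / X_j:
  a_11 = 150/600 = 0.25, a_21 = 90/600 = 0.15, a_31 = 60/600 = 0.10
  a_12 = 138/460 = 0.30, a_22 = 92/460 = 0.20, a_32 = 115/460 = 0.25
  a_13 = 120/300 = 0.40, a_23 = 15/300 = 0.05, a_33 = 0/300 = 0.00
I − A =
  [   0.75    -0.30    -0.40]
  [  -0.15     0.80    -0.05]
  [  -0.10    -0.25     1.00]
Cofactors of I−A, C_ij = (−1)^(i+j)·(minor ij) (rows/columns in the sector order above):
  C_11 = (0.80)(1.00) − (-0.05)(-0.25) = 0.7875
  C_12 = −[(-0.15)(1.00) − (-0.05)(-0.10)] = 0.1550
  C_13 = (-0.15)(-0.25) − (0.80)(-0.10) = 0.1175
  C_21 = −[(-0.30)(1.00) − (-0.40)(-0.25)] = 0.4000
  C_22 = (0.75)(1.00) − (-0.40)(-0.10) = 0.7100
  C_23 = −[(0.75)(-0.25) − (-0.30)(-0.10)] = 0.2175
  C_31 = (-0.30)(-0.05) − (-0.40)(0.80) = 0.3350
  C_32 = −[(0.75)(-0.05) − (-0.40)(-0.15)] = 0.0975
  C_33 = (0.75)(0.80) − (-0.30)(-0.15) = 0.5550
det(I−A) = Σ_j (I−A)_1j·C_1j = (0.75)(0.7875) + (-0.30)(0.1550) + (-0.40)(0.1175) = 0.497125
adj(I−A) = Cᵀ =
  [ 0.7875   0.4000   0.3350]
  [ 0.1550   0.7100   0.0975]
  [ 0.1175   0.2175   0.5550]
(I − A)⁻¹ = adj(I−A) / det(I−A) ≈
  [   1.5841     0.8046     0.6739]
  [   0.3118     1.4282     0.1961]
  [   0.2364     0.4375     1.1164]
Δx = (I − A)⁻¹ Δd with Δd having +75 in the Packaging component and 0 elsewhere.
So Δx_2 = L_22 · (+75), where L_22 = adj(I−A)_22 / det(I−A) = 0.7100 / 0.497125.
Δx_2 = 0.7100 × (+75) / 0.497125 = 53.25 / 0.497125 ≈ 107.116.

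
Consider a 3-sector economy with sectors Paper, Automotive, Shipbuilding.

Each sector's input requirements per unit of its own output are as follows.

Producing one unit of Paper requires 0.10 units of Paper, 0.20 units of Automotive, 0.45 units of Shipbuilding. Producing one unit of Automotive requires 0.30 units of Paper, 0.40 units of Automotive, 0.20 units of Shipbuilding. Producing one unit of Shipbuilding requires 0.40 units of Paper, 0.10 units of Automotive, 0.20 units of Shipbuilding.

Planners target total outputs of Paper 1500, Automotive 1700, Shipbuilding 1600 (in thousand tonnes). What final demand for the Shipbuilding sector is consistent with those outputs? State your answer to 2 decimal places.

I − A =
  [   0.90    -0.30    -0.40]
  [  -0.20     0.60    -0.10]
  [  -0.45    -0.20     0.80]
d = (I − A) x:
  d_1 = (+0.90)·1500 + (-0.30)·1700 + (-0.40)·1600 = 200.00
  d_2 = (-0.20)·1500 + (+0.60)·1700 + (-0.10)·1600 = 560.00
  d_3 = (-0.45)·1500 + (-0.20)·1700 + (+0.80)·1600 = 265.00

d_3 = 265.00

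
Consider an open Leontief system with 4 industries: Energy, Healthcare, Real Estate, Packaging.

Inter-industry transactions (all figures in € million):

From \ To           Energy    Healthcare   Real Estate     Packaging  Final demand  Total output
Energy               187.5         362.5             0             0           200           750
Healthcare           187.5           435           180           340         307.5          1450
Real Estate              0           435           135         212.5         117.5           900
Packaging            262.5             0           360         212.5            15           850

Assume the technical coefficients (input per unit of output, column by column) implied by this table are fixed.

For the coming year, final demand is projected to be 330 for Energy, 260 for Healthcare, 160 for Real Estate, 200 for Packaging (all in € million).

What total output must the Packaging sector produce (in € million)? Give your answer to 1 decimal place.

Technical coefficients a_ij = z_ij / X_j:
  a_11 = 187.5/750 = 0.25, a_21 = 187.5/750 = 0.25, a_31 = 0/750 = 0.00, a_41 = 262.5/750 = 0.35
  a_12 = 362.5/1450 = 0.25, a_22 = 435/1450 = 0.30, a_32 = 435/1450 = 0.30, a_42 = 0/1450 = 0.00
  a_13 = 0/900 = 0.00, a_23 = 180/900 = 0.20, a_33 = 135/900 = 0.15, a_43 = 360/900 = 0.40
  a_14 = 0/850 = 0.00, a_24 = 340/850 = 0.40, a_34 = 212.5/850 = 0.25, a_44 = 212.5/850 = 0.25
I − A =
  [   0.75    -0.25     0.00     0.00]
  [  -0.25     0.70    -0.20    -0.40]
  [   0.00    -0.30     0.85    -0.25]
  [  -0.35     0.00    -0.40     0.75]
Compute the cofactors C_ij = (−1)^(i+j)·(3×3 minor ij) of I−A; the adjugate is their transpose:
adj(I−A) = Cᵀ =
  [ 0.283250   0.134375   0.077500   0.097500]
  [ 0.270875   0.403125   0.232500   0.292500]
  [ 0.159500   0.190625   0.311875   0.205625]
  [ 0.217250   0.164375   0.202500   0.348125]
det(I−A) = Σ_j (I−A)_1j·C_1j = (0.75)(0.283250) + (-0.25)(0.270875) + (0.00)(0.159500) + (0.00)(0.217250) = 0.14471875
(I − A)⁻¹ = adj(I−A) / det(I−A) ≈
  [   1.9572     0.9285     0.5355     0.6737]
  [   1.8717     2.7856     1.6066     2.0212]
  [   1.1021     1.3172     2.1550     1.4209]
  [   1.5012     1.1358     1.3993     2.4055]
x = (I − A)⁻¹ d = adj(I−A)·d / det(I−A), with det(I−A) = 0.14471875:
  x_1 = (0.283250·330 + 0.134375·260 + 0.077500·160 + 0.097500·200) / 0.14471875 = 160.31 / 0.14471875 ≈ 1107.7
  x_2 = (0.270875·330 + 0.403125·260 + 0.232500·160 + 0.292500·200) / 0.14471875 = 289.90125 / 0.14471875 ≈ 2003.2
  x_3 = (0.159500·330 + 0.190625·260 + 0.311875·160 + 0.205625·200) / 0.14471875 = 193.2225 / 0.14471875 ≈ 1335.2
  x_4 = (0.217250·330 + 0.164375·260 + 0.202500·160 + 0.348125·200) / 0.14471875 = 216.455 / 0.14471875 ≈ 1495.7

x_4 = 1495.7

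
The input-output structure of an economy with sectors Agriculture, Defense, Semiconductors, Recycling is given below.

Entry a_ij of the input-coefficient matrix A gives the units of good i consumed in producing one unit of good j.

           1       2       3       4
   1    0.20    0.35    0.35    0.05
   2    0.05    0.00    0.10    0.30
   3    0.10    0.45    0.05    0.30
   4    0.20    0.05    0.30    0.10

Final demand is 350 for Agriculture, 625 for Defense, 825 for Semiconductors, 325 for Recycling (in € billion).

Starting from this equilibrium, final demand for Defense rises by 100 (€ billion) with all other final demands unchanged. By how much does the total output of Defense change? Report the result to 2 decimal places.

Δx_2 = 132.79

I − A =
  [   0.80    -0.35    -0.35    -0.05]
  [  -0.05     1.00    -0.10    -0.30]
  [  -0.10    -0.45     0.95    -0.30]
  [  -0.20    -0.05    -0.30     0.90]
Compute the cofactors C_ij = (−1)^(i+j)·(3×3 minor ij) of I−A; the adjugate is their transpose:
adj(I−A) = Cᵀ =
  [ 0.668250   0.423875   0.388000   0.307750]
  [ 0.119250   0.548500   0.180500   0.249625]
  [ 0.196500   0.384250   0.661125   0.359375]
  [ 0.220625   0.252750   0.316625   0.661000]
det(I−A) = Σ_j (I−A)_1j·C_1j = (0.80)(0.668250) + (-0.35)(0.119250) + (-0.35)(0.196500) + (-0.05)(0.220625) = 0.41305625
(I − A)⁻¹ = adj(I−A) / det(I−A) ≈
  [   1.6178     1.0262     0.9393     0.7451]
  [   0.2887     1.3279     0.4370     0.6043]
  [   0.4757     0.9303     1.6006     0.8700]
  [   0.5341     0.6119     0.7665     1.6003]
Δx = (I − A)⁻¹ Δd with Δd having +100 in the Defense component and 0 elsewhere.
So Δx_2 = L_22 · (+100), where L_22 = adj(I−A)_22 / det(I−A) = 0.548500 / 0.41305625.
Δx_2 = 0.548500 × (+100) / 0.41305625 = 54.85 / 0.41305625 ≈ 132.79.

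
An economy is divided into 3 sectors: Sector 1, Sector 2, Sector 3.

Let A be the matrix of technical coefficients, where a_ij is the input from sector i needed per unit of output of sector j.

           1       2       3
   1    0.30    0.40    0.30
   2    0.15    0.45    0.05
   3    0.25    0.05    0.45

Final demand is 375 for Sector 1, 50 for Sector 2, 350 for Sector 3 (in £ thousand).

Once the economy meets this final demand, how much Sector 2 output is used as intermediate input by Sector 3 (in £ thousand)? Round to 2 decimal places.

z_23 = 68.04

I − A =
  [   0.70    -0.40    -0.30]
  [  -0.15     0.55    -0.05]
  [  -0.25    -0.05     0.55]
Cofactors of I−A, C_ij = (−1)^(i+j)·(minor ij) (rows/columns in the sector order above):
  C_11 = (0.55)(0.55) − (-0.05)(-0.05) = 0.3000
  C_12 = −[(-0.15)(0.55) − (-0.05)(-0.25)] = 0.0950
  C_13 = (-0.15)(-0.05) − (0.55)(-0.25) = 0.1450
  C_21 = −[(-0.40)(0.55) − (-0.30)(-0.05)] = 0.2350
  C_22 = (0.70)(0.55) − (-0.30)(-0.25) = 0.3100
  C_23 = −[(0.70)(-0.05) − (-0.40)(-0.25)] = 0.1350
  C_31 = (-0.40)(-0.05) − (-0.30)(0.55) = 0.1850
  C_32 = −[(0.70)(-0.05) − (-0.30)(-0.15)] = 0.0800
  C_33 = (0.70)(0.55) − (-0.40)(-0.15) = 0.3250
det(I−A) = Σ_j (I−A)_1j·C_1j = (0.70)(0.3000) + (-0.40)(0.0950) + (-0.30)(0.1450) = 0.1285
adj(I−A) = Cᵀ =
  [ 0.3000   0.2350   0.1850]
  [ 0.0950   0.3100   0.0800]
  [ 0.1450   0.1350   0.3250]
(I − A)⁻¹ = adj(I−A) / det(I−A) ≈
  [   2.3346     1.8288     1.4397]
  [   0.7393     2.4125     0.6226]
  [   1.1284     1.0506     2.5292]
First solve x = (I − A)⁻¹ d = adj(I−A)·d / det(I−A); in particular x_3 = (0.1450·375 + 0.1350·50 + 0.3250·350) / 0.1285 = 174.875 / 0.1285 ≈ 1360.8949.
Intermediate flow from 2 to 3: z_23 = a_23 · x_3 = 0.05 × 174.875 / 0.1285 = 8.74375 / 0.1285 ≈ 68.04.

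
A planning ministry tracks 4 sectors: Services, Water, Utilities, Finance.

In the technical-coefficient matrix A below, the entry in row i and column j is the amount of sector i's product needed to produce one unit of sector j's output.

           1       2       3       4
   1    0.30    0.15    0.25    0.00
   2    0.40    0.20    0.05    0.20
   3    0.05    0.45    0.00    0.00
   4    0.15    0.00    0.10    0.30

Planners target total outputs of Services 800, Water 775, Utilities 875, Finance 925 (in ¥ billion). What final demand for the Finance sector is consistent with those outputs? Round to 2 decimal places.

d_4 = 440.00

I − A =
  [   0.70    -0.15    -0.25     0.00]
  [  -0.40     0.80    -0.05    -0.20]
  [  -0.05    -0.45     1.00     0.00]
  [  -0.15     0.00    -0.10     0.70]
d = (I − A) x:
  d_1 = (+0.70)·800 + (-0.15)·775 + (-0.25)·875 + (+0.00)·925 = 225.00
  d_2 = (-0.40)·800 + (+0.80)·775 + (-0.05)·875 + (-0.20)·925 = 71.25
  d_3 = (-0.05)·800 + (-0.45)·775 + (+1.00)·875 + (+0.00)·925 = 486.25
  d_4 = (-0.15)·800 + (+0.00)·775 + (-0.10)·875 + (+0.70)·925 = 440.00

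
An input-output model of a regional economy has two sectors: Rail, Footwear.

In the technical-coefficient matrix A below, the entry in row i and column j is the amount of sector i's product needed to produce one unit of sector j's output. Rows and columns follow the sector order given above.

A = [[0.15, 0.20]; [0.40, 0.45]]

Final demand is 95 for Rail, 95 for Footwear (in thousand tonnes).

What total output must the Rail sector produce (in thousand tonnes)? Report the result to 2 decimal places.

I − A =
  [   0.85    -0.20]
  [  -0.40     0.55]
det(I−A) = (0.85)(0.55) − (-0.20)(-0.40) = 0.3875
adj(I−A) = [[0.55, 0.20], [0.40, 0.85]]
(I − A)⁻¹ = adj(I−A) / det(I−A) ≈
  [   1.4194     0.5161]
  [   1.0323     2.1935]
x = (I − A)⁻¹ d = adj(I−A)·d / det(I−A), with det(I−A) = 0.3875:
  x_R = (0.55·95 + 0.20·95) / 0.3875 = 71.25 / 0.3875 ≈ 183.87
  x_F = (0.40·95 + 0.85·95) / 0.3875 = 118.75 / 0.3875 ≈ 306.45

x_R = 183.87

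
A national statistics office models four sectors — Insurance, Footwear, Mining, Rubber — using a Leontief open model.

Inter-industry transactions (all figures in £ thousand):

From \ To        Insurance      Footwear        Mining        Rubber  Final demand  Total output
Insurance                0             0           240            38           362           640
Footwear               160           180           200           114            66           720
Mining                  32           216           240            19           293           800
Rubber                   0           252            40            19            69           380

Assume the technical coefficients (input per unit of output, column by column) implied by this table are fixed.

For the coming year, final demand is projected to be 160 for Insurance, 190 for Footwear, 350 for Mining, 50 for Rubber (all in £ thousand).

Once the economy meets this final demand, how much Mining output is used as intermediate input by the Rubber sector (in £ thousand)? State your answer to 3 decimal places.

z_MR = 21.942

Technical coefficients a_ij = z_ij / X_j:
  a_II = 0/640 = 0.00, a_FI = 160/640 = 0.25, a_MI = 32/640 = 0.05, a_RI = 0/640 = 0.00
  a_IF = 0/720 = 0.00, a_FF = 180/720 = 0.25, a_MF = 216/720 = 0.30, a_RF = 252/720 = 0.35
  a_IM = 240/800 = 0.30, a_FM = 200/800 = 0.25, a_MM = 240/800 = 0.30, a_RM = 40/800 = 0.05
  a_IR = 38/380 = 0.10, a_FR = 114/380 = 0.30, a_MR = 19/380 = 0.05, a_RR = 19/380 = 0.05
I − A =
  [   1.00     0.00    -0.30    -0.10]
  [  -0.25     0.75    -0.25    -0.30]
  [  -0.05    -0.30     0.70    -0.05]
  [   0.00    -0.35    -0.05     0.95]
Compute the cofactors C_ij = (−1)^(i+j)·(3×3 minor ij) of I−A; the adjugate is their transpose:
adj(I−A) = Cᵀ =
  [ 0.34325   0.11675   0.19475   0.08325]
  [ 0.17825   0.64800   0.32500   0.24050]
  [ 0.10600   0.30425   0.59875   0.13875]
  [ 0.07125   0.25475   0.15125   0.41625]
det(I−A) = Σ_j (I−A)_1j·C_1j = (1.00)(0.34325) + (0.00)(0.17825) + (-0.30)(0.10600) + (-0.10)(0.07125) = 0.304325
(I − A)⁻¹ = adj(I−A) / det(I−A) ≈
  [   1.1279     0.3836     0.6399     0.2736]
  [   0.5857     2.1293     1.0679     0.7903]
  [   0.3483     0.9998     1.9675     0.4559]
  [   0.2341     0.8371     0.4970     1.3678]
First solve x = (I − A)⁻¹ d = adj(I−A)·d / det(I−A); in particular x_R = (0.07125·160 + 0.25475·190 + 0.15125·350 + 0.41625·50) / 0.304325 = 133.5525 / 0.304325 ≈ 438.84827.
Intermediate flow from M to R: z_MR = a_MR · x_R = 0.05 × 133.5525 / 0.304325 = 6.677625 / 0.304325 ≈ 21.942.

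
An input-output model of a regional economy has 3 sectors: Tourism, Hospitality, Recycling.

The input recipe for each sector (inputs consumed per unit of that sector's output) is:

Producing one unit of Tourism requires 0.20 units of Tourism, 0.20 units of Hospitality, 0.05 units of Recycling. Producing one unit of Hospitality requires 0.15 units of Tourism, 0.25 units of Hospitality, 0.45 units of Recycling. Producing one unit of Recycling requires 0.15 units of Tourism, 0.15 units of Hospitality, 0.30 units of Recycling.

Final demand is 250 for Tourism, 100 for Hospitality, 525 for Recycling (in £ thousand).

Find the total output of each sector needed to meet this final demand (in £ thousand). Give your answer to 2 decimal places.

I − A =
  [   0.80    -0.15    -0.15]
  [  -0.20     0.75    -0.15]
  [  -0.05    -0.45     0.70]
Cofactors of I−A, C_ij = (−1)^(i+j)·(minor ij) (rows/columns in the sector order above):
  C_11 = (0.75)(0.70) − (-0.15)(-0.45) = 0.4575
  C_12 = −[(-0.20)(0.70) − (-0.15)(-0.05)] = 0.1475
  C_13 = (-0.20)(-0.45) − (0.75)(-0.05) = 0.1275
  C_21 = −[(-0.15)(0.70) − (-0.15)(-0.45)] = 0.1725
  C_22 = (0.80)(0.70) − (-0.15)(-0.05) = 0.5525
  C_23 = −[(0.80)(-0.45) − (-0.15)(-0.05)] = 0.3675
  C_31 = (-0.15)(-0.15) − (-0.15)(0.75) = 0.1350
  C_32 = −[(0.80)(-0.15) − (-0.15)(-0.20)] = 0.1500
  C_33 = (0.80)(0.75) − (-0.15)(-0.20) = 0.5700
det(I−A) = Σ_j (I−A)_1j·C_1j = (0.80)(0.4575) + (-0.15)(0.1475) + (-0.15)(0.1275) = 0.32475
adj(I−A) = Cᵀ =
  [ 0.4575   0.1725   0.1350]
  [ 0.1475   0.5525   0.1500]
  [ 0.1275   0.3675   0.5700]
(I − A)⁻¹ = adj(I−A) / det(I−A) ≈
  [   1.4088     0.5312     0.4157]
  [   0.4542     1.7013     0.4619]
  [   0.3926     1.1316     1.7552]
x = (I − A)⁻¹ d = adj(I−A)·d / det(I−A), with det(I−A) = 0.32475:
  x_1 = (0.4575·250 + 0.1725·100 + 0.1350·525) / 0.32475 = 202.50 / 0.32475 ≈ 623.56
  x_2 = (0.1475·250 + 0.5525·100 + 0.1500·525) / 0.32475 = 170.875 / 0.32475 ≈ 526.17
  x_3 = (0.1275·250 + 0.3675·100 + 0.5700·525) / 0.32475 = 367.875 / 0.32475 ≈ 1132.79

x_1 = 623.56, x_2 = 526.17, x_3 = 1132.79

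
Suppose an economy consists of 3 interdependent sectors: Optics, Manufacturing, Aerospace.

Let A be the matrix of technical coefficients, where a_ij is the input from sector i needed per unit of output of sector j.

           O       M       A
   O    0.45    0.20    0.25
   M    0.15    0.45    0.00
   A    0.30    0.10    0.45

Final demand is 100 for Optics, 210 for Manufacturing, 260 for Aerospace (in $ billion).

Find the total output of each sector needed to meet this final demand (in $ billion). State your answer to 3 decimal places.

I − A =
  [   0.55    -0.20    -0.25]
  [  -0.15     0.55     0.00]
  [  -0.30    -0.10     0.55]
Cofactors of I−A, C_ij = (−1)^(i+j)·(minor ij) (rows/columns in the sector order above):
  C_11 = (0.55)(0.55) − (0.00)(-0.10) = 0.3025
  C_12 = −[(-0.15)(0.55) − (0.00)(-0.30)] = 0.0825
  C_13 = (-0.15)(-0.10) − (0.55)(-0.30) = 0.1800
  C_21 = −[(-0.20)(0.55) − (-0.25)(-0.10)] = 0.1350
  C_22 = (0.55)(0.55) − (-0.25)(-0.30) = 0.2275
  C_23 = −[(0.55)(-0.10) − (-0.20)(-0.30)] = 0.1150
  C_31 = (-0.20)(0.00) − (-0.25)(0.55) = 0.1375
  C_32 = −[(0.55)(0.00) − (-0.25)(-0.15)] = 0.0375
  C_33 = (0.55)(0.55) − (-0.20)(-0.15) = 0.2725
det(I−A) = Σ_j (I−A)_1j·C_1j = (0.55)(0.3025) + (-0.20)(0.0825) + (-0.25)(0.1800) = 0.104875
adj(I−A) = Cᵀ =
  [ 0.3025   0.1350   0.1375]
  [ 0.0825   0.2275   0.0375]
  [ 0.1800   0.1150   0.2725]
(I − A)⁻¹ = adj(I−A) / det(I−A) ≈
  [   2.8844     1.2872     1.3111]
  [   0.7867     2.1692     0.3576]
  [   1.7163     1.0965     2.5983]
x = (I − A)⁻¹ d = adj(I−A)·d / det(I−A), with det(I−A) = 0.104875:
  x_O = (0.3025·100 + 0.1350·210 + 0.1375·260) / 0.104875 = 94.35 / 0.104875 ≈ 899.642
  x_M = (0.0825·100 + 0.2275·210 + 0.0375·260) / 0.104875 = 65.775 / 0.104875 ≈ 627.175
  x_A = (0.1800·100 + 0.1150·210 + 0.2725·260) / 0.104875 = 113.00 / 0.104875 ≈ 1077.473

x_O = 899.642, x_M = 627.175, x_A = 1077.473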